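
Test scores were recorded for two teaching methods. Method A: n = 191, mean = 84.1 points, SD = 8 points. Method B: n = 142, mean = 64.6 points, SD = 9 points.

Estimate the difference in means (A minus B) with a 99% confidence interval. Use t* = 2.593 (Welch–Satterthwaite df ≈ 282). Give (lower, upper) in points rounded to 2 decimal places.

(17.03, 21.97)

SE₁ = s₁/√n₁ = 8/√191 = 0.5789; SE₂ = 9/√142 = 0.7553.
Independent samples, unequal variances: SE_diff = √(SE₁² + SE₂²) = √(0.33512521 + 0.57047809) = 0.9516.
t* = 2.593, so margin of error = 2.593 × 0.9516 = 2.4675.
Difference in means = 84.1 − 64.6 = 19.5000.
19.5000 ± 2.4675 → (17.03, 21.97).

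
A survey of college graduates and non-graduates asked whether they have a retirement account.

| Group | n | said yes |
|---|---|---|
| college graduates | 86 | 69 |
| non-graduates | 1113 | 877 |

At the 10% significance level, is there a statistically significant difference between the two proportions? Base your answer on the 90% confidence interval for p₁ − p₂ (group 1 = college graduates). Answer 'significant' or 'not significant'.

Sample proportions: 69/86 = 0.8023, 877/1113 = 0.7880.
Each SE is √(p̂(1−p̂)/n): √(0.8023·0.1977/86) = 0.04295 and √(0.7880·0.2120/1113) = 0.01225.
SE(p̂₁ − p̂₂) = √(SE₁² + SE₂²) = √(0.0018447025 + 0.0001500625) = 0.04466, since the two samples are independent.
At 90% confidence z* = 1.645; margin = 1.645 × 0.04466 = 0.07347.
The difference is 0.8023 − 0.7880 = 0.0143, so the interval is 0.0143 ± 0.07347 = (-0.05917, 0.08777).
The interval (-0.05917, 0.08777) contains 0, so the difference is not significant.

not significant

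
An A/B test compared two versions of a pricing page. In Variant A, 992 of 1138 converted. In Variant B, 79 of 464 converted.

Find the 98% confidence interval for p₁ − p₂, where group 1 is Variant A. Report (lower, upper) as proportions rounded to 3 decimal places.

First, p̂₁ = 992/1138 = 0.8717; p̂₂ = 79/464 = 0.1703.
The two standard errors are √(0.8717×0.1283/1138) = 0.00991 and √(0.1703×0.8297/464) = 0.01745.
Because the samples are independent, SE_diff = √(0.00991² + 0.01745²) = 0.02007.
Using z* = 2.326 for 98%, ME = 2.326 × 0.02007 = 0.04668.
p̂₁ − p̂₂ = 0.7014; interval 0.7014 ± 0.04668 gives (0.655, 0.748).

(0.655, 0.748)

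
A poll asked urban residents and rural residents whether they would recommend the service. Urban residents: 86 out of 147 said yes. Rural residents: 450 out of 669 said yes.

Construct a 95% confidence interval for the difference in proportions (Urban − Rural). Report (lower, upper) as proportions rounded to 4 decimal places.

(-0.1748, -0.0004)

Sample proportions: 86/147 = 0.5850, 450/669 = 0.6726.
Each SE is √(p̂(1−p̂)/n): √(0.5850·0.4150/147) = 0.04064 and √(0.6726·0.3274/669) = 0.01814.
SE(p̂₁ − p̂₂) = √(SE₁² + SE₂²) = √(0.0016516096 + 0.0003290596) = 0.04450, since the two samples are independent.
At 95% confidence z* = 1.960; margin = 1.960 × 0.04450 = 0.08722.
The difference is 0.5850 − 0.6726 = -0.0876, so the interval is -0.0876 ± 0.08722 = (-0.1748, -0.0004).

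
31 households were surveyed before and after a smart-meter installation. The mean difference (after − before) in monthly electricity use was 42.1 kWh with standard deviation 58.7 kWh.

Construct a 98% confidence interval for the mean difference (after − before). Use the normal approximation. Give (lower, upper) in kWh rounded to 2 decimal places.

(17.58, 66.62)

Paired design: SE = s_d/√n = 58.7/√31 = 10.5428.
z* = 2.326; margin of error = 2.326 × 10.5428 = 24.5226.
42.1 ± 24.5226 → (17.58, 66.62).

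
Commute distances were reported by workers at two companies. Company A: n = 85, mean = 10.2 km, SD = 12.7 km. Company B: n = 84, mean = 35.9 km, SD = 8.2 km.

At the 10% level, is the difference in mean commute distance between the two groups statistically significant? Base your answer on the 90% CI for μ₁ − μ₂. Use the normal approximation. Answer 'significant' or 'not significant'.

Per-group SEs: s₁/√n₁ = 12.7/√85 = 1.3775, s₂/√n₂ = 8.2/√84 = 0.8947.
Unpooled SE of the difference: √(1.89750625 + 0.80048809) = 1.6426.
Margin of error = z* · SE = 1.645 × 1.6426 = 2.7021.
x̄₁ − x̄₂ = 10.2 − 35.9 = -25.7000.
CI: -25.7000 ± 2.7021 = (-28.4021, -22.9979).
The interval (-28.4021, -22.9979) does not contain 0, so the difference is significant.

significant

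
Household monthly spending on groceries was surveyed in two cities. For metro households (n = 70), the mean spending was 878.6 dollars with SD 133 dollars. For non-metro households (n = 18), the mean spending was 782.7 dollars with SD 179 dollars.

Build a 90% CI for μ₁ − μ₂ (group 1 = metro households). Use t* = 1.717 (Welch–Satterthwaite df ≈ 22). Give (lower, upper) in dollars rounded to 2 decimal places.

(18.49, 173.31)

SE₁ = s₁/√n₁ = 133/√70 = 15.8965; SE₂ = 179/√18 = 42.1907.
Independent samples, unequal variances: SE_diff = √(SE₁² + SE₂²) = √(252.69871225 + 1780.05516649) = 45.0861.
t* = 1.717, so margin of error = 1.717 × 45.0861 = 77.4128.
Difference in means = 878.6 − 782.7 = 95.9000.
95.9000 ± 77.4128 → (18.49, 173.31).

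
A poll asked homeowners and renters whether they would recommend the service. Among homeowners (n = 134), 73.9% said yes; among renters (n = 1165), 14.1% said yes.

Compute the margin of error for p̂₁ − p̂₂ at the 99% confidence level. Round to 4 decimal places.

SE₁ = √(p̂₁(1−p̂₁)/n₁) = √(0.7390·0.2610/134) = 0.03794; SE₂ = √(0.1410·0.8590/1165) = 0.01020.
Independent samples: SE of the difference = √(SE₁² + SE₂²) = √(0.0014394436 + 0.00010404) = 0.03929.
z* for 99% confidence is 2.576, so the margin of error is 2.576 × 0.03929 = 0.10121.

0.1012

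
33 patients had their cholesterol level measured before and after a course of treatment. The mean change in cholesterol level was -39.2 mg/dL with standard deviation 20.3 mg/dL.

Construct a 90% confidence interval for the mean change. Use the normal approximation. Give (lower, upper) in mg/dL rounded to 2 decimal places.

(-45.01, -33.39)

Paired design: SE = s_d/√n = 20.3/√33 = 3.5338.
z* = 1.645; margin of error = 1.645 × 3.5338 = 5.8131.
-39.2 ± 5.8131 → (-45.01, -33.39).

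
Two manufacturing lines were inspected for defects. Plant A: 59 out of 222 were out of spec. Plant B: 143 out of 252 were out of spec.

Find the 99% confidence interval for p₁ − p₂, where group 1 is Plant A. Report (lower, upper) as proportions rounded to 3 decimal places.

(-0.413, -0.191)

First, p̂₁ = 59/222 = 0.2658; p̂₂ = 143/252 = 0.5675.
The two standard errors are √(0.2658×0.7342/222) = 0.02965 and √(0.5675×0.4325/252) = 0.03121.
Because the samples are independent, SE_diff = √(0.02965² + 0.03121²) = 0.04305.
Using z* = 2.576 for 99%, ME = 2.576 × 0.04305 = 0.11090.
p̂₁ − p̂₂ = -0.3017; interval -0.3017 ± 0.11090 gives (-0.413, -0.191).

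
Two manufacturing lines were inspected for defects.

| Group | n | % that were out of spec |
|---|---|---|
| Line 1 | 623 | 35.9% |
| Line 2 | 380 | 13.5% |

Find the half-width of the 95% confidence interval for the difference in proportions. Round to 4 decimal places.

Each SE is √(p̂(1−p̂)/n): √(0.3590·0.6410/623) = 0.01922 and √(0.1350·0.8650/380) = 0.01753.
SE(p̂₁ − p̂₂) = √(SE₁² + SE₂²) = √(0.0003694084 + 0.0003073009) = 0.02601, since the two samples are independent.
At 95% confidence z* = 1.960; margin = 1.960 × 0.02601 = 0.05098.

0.0510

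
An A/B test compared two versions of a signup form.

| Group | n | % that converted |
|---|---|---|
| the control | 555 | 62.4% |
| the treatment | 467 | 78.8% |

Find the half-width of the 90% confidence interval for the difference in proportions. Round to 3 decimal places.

0.046

Each SE is √(p̂(1−p̂)/n): √(0.6240·0.3760/555) = 0.02056 and √(0.7880·0.2120/467) = 0.01891.
SE(p̂₁ − p̂₂) = √(SE₁² + SE₂²) = √(0.0004227136 + 0.0003575881) = 0.02793, since the two samples are independent.
At 90% confidence z* = 1.645; margin = 1.645 × 0.02793 = 0.04594.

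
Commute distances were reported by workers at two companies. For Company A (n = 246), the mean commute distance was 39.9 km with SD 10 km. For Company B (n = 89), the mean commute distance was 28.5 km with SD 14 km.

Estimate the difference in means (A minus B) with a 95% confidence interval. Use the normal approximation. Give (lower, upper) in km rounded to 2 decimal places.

(8.23, 14.57)

Per-group SEs: s₁/√n₁ = 10/√246 = 0.6376, s₂/√n₂ = 14/√89 = 1.4840.
Unpooled SE of the difference: √(0.40653376 + 2.202256) = 1.6152.
Margin of error = z* · SE = 1.960 × 1.6152 = 3.1658.
x̄₁ − x̄₂ = 39.9 − 28.5 = 11.4000.
CI: 11.4000 ± 3.1658 = (8.23, 14.57).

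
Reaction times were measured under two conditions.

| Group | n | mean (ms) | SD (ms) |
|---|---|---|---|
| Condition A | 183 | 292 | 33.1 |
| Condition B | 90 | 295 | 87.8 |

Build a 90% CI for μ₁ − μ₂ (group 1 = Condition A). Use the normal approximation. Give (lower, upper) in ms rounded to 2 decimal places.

SE₁ = s₁/√n₁ = 33.1/√183 = 2.4468; SE₂ = 87.8/√90 = 9.2549.
Independent samples, unequal variances: SE_diff = √(SE₁² + SE₂²) = √(5.98683024 + 85.65317401) = 9.5729.
z* = 1.645, so margin of error = 1.645 × 9.5729 = 15.7474.
Difference in means = 292 − 295 = -3.0000.
-3.0000 ± 15.7474 → (-18.75, 12.75).

(-18.75, 12.75)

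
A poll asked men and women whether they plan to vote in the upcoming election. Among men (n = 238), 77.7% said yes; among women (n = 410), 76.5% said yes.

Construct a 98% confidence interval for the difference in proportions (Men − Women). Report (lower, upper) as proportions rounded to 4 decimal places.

The two standard errors are √(0.7770×0.2230/238) = 0.02698 and √(0.7650×0.2350/410) = 0.02094.
Because the samples are independent, SE_diff = √(0.02698² + 0.02094²) = 0.03415.
Using z* = 2.326 for 98%, ME = 2.326 × 0.03415 = 0.07943.
p̂₁ − p̂₂ = 0.0120; interval 0.0120 ± 0.07943 gives (-0.0674, 0.0914).

(-0.0674, 0.0914)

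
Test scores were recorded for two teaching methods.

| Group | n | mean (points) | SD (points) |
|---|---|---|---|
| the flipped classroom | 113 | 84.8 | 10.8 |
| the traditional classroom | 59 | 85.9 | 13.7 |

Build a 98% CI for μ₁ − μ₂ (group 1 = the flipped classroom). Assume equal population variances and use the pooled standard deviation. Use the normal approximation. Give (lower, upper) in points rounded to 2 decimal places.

Pooled variance s_p² = [112·10.8² + 58·13.7²] / (113+59−2) = 140.8806, so s_p = 11.8693.
SE_diff = s_p·√(1/n₁ + 1/n₂) = 11.8693·√(1/113 + 1/59) = 1.9064.
z* = 2.326; margin = 2.326 × 1.9064 = 4.4343.
Difference = 84.8 − 85.9 = -1.1000.
-1.1000 ± 4.4343 → (-5.53, 3.33).

(-5.53, 3.33)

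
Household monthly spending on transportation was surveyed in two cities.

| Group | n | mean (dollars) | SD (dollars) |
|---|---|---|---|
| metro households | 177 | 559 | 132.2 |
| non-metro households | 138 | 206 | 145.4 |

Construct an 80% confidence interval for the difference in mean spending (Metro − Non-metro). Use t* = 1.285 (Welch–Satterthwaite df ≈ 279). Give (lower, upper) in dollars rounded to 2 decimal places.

(332.60, 373.40)

Standard errors of each mean: 132.2/√177 = 9.9368 and 145.4/√138 = 12.3773.
SE(x̄₁ − x̄₂) = √(9.9368² + 12.3773²) = 15.8725 for independent samples with unequal variances.
With t* = 1.285, the margin is 1.285 × 15.8725 = 20.3962.
x̄₁ − x̄₂ = 559 − 206 = 353.0000; the interval is 353.0000 ± 20.3962 = (332.60, 373.40).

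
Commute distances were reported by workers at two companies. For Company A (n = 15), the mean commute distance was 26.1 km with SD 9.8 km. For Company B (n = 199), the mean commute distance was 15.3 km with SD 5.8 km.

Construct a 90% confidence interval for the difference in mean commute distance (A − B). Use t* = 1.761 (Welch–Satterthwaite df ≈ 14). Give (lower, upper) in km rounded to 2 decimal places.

(6.29, 15.31)

SE₁ = s₁/√n₁ = 9.8/√15 = 2.5303; SE₂ = 5.8/√199 = 0.4112.
Independent samples, unequal variances: SE_diff = √(SE₁² + SE₂²) = √(6.40241809 + 0.16908544) = 2.5635.
t* = 1.761, so margin of error = 1.761 × 2.5635 = 4.5143.
Difference in means = 26.1 − 15.3 = 10.8000.
10.8000 ± 4.5143 → (6.29, 15.31).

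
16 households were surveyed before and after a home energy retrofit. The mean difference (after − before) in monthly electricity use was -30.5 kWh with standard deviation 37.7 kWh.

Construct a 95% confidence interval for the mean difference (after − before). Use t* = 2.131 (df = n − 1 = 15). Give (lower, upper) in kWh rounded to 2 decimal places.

(-50.58, -10.42)

This is a matched-pairs design, so SE = s_d/√n = 37.7/√16 = 9.4250.
Margin = 2.131 × 9.4250 = 20.0847; the interval is -30.5 ± 20.0847 = (-50.58, -10.42).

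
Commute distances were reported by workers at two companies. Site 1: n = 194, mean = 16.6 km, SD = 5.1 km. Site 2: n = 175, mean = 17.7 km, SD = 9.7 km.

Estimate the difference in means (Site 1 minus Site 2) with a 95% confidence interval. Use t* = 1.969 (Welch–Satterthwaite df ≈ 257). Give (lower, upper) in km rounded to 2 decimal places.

Standard errors of each mean: 5.1/√194 = 0.3662 and 9.7/√175 = 0.7333.
SE(x̄₁ − x̄₂) = √(0.3662² + 0.7333²) = 0.8197 for independent samples with unequal variances.
With t* = 1.969, the margin is 1.969 × 0.8197 = 1.6140.
x̄₁ − x̄₂ = 16.6 − 17.7 = -1.1000; the interval is -1.1000 ± 1.6140 = (-2.71, 0.51).

(-2.71, 0.51)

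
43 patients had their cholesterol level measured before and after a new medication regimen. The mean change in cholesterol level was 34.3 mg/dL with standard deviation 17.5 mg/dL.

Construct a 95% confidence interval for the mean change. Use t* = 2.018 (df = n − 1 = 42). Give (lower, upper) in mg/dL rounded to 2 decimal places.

This is a matched-pairs design, so SE = s_d/√n = 17.5/√43 = 2.6687.
Margin = 2.018 × 2.6687 = 5.3854; the interval is 34.3 ± 5.3854 = (28.91, 39.69).

(28.91, 39.69)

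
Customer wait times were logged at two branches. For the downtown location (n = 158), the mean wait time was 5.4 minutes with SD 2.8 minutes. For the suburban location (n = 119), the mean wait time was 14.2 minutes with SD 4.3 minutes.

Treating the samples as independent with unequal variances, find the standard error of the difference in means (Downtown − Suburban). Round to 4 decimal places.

0.4528

Standard errors of each mean: 2.8/√158 = 0.2228 and 4.3/√119 = 0.3942.
SE(x̄₁ − x̄₂) = √(0.2228² + 0.3942²) = 0.4528 for independent samples with unequal variances.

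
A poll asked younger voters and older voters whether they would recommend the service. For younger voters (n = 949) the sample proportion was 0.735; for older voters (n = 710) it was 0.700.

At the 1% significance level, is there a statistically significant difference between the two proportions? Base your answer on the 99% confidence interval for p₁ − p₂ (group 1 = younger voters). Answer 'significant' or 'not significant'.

not significant

SE₁ = √(p̂₁(1−p̂₁)/n₁) = √(0.7350·0.2650/949) = 0.01433; SE₂ = √(0.7000·0.3000/710) = 0.01720.
Independent samples: SE of the difference = √(SE₁² + SE₂²) = √(0.0002053489 + 0.00029584) = 0.02239.
z* for 99% confidence is 2.576, so the margin of error is 2.576 × 0.02239 = 0.05768.
Point estimate p̂₁ − p̂₂ = 0.7350 − 0.7000 = 0.0350.
0.0350 ± 0.05768 → (-0.02268, 0.09268).
The interval (-0.02268, 0.09268) contains 0, so the difference is not significant.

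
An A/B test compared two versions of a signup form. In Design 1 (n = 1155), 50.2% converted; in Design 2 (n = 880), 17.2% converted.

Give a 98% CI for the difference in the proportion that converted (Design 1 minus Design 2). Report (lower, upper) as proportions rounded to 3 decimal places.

(0.285, 0.375)

Each SE is √(p̂(1−p̂)/n): √(0.5020·0.4980/1155) = 0.01471 and √(0.1720·0.8280/880) = 0.01272.
SE(p̂₁ − p̂₂) = √(SE₁² + SE₂²) = √(0.0002163841 + 0.0001617984) = 0.01945, since the two samples are independent.
At 98% confidence z* = 2.326; margin = 2.326 × 0.01945 = 0.04524.
The difference is 0.5020 − 0.1720 = 0.3300, so the interval is 0.3300 ± 0.04524 = (0.285, 0.375).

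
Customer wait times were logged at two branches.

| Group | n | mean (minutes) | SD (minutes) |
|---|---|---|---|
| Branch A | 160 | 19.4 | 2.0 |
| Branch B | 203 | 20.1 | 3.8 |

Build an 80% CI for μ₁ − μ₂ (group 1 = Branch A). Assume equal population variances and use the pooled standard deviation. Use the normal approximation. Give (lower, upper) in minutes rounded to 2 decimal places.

(-1.13, -0.27)

Pooled variance s_p² = [159·2.0² + 202·3.8²] / (160+203−2) = 9.8418, so s_p = 3.1372.
SE_diff = s_p·√(1/n₁ + 1/n₂) = 3.1372·√(1/160 + 1/203) = 0.3317.
z* = 1.282; margin = 1.282 × 0.3317 = 0.4252.
Difference = 19.4 − 20.1 = -0.7000.
-0.7000 ± 0.4252 → (-1.13, -0.27).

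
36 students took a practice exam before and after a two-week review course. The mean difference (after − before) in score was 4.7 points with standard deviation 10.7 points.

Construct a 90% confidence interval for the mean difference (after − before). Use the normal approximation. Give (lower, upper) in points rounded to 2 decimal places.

(1.77, 7.63)

This is a matched-pairs design, so SE = s_d/√n = 10.7/√36 = 1.7833.
Margin = 1.645 × 1.7833 = 2.9335; the interval is 4.7 ± 2.9335 = (1.77, 7.63).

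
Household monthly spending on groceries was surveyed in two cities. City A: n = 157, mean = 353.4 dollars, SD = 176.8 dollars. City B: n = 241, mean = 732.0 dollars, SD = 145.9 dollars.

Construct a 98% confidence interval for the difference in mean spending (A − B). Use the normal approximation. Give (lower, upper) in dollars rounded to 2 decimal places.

(-418.03, -339.17)

Standard errors of each mean: 176.8/√157 = 14.1102 and 145.9/√241 = 9.3982.
SE(x̄₁ − x̄₂) = √(14.1102² + 9.3982²) = 16.9536 for independent samples with unequal variances.
With z* = 2.326, the margin is 2.326 × 16.9536 = 39.4341.
x̄₁ − x̄₂ = 353.4 − 732.0 = -378.6000; the interval is -378.6000 ± 39.4341 = (-418.03, -339.17).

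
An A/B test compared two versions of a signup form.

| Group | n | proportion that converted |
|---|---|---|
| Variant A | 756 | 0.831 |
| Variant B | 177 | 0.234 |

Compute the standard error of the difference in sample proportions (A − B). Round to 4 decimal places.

0.0346

SE₁ = √(p̂₁(1−p̂₁)/n₁) = √(0.8310·0.1690/756) = 0.01363; SE₂ = √(0.2340·0.7660/177) = 0.03182.
Independent samples: SE of the difference = √(SE₁² + SE₂²) = √(0.0001857769 + 0.0010125124) = 0.03462.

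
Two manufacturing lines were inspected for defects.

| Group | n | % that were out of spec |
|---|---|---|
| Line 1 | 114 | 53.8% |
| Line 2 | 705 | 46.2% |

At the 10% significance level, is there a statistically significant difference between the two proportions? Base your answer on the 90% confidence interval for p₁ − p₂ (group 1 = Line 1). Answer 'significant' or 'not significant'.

not significant

SE₁ = √(p̂₁(1−p̂₁)/n₁) = √(0.5380·0.4620/114) = 0.04669; SE₂ = √(0.4620·0.5380/705) = 0.01878.
Independent samples: SE of the difference = √(SE₁² + SE₂²) = √(0.0021799561 + 0.0003526884) = 0.05033.
z* for 90% confidence is 1.645, so the margin of error is 1.645 × 0.05033 = 0.08279.
Point estimate p̂₁ − p̂₂ = 0.5380 − 0.4620 = 0.0760.
0.0760 ± 0.08279 → (-0.00679, 0.15879).
The interval (-0.00679, 0.15879) contains 0, so the difference is not significant.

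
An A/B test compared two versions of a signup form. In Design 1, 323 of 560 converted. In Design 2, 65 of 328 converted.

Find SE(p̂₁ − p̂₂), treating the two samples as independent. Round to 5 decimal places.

First, p̂₁ = 323/560 = 0.5768; p̂₂ = 65/328 = 0.1982.
The two standard errors are √(0.5768×0.4232/560) = 0.02088 and √(0.1982×0.8018/328) = 0.02201.
Because the samples are independent, SE_diff = √(0.02088² + 0.02201²) = 0.03034.

0.03034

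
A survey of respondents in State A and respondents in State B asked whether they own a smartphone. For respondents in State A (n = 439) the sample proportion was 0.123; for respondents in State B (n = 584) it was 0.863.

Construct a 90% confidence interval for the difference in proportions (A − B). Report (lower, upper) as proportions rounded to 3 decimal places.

(-0.775, -0.705)

Each SE is √(p̂(1−p̂)/n): √(0.1230·0.8770/439) = 0.01568 and √(0.8630·0.1370/584) = 0.01423.
SE(p̂₁ − p̂₂) = √(SE₁² + SE₂²) = √(0.0002458624 + 0.0002024929) = 0.02117, since the two samples are independent.
At 90% confidence z* = 1.645; margin = 1.645 × 0.02117 = 0.03482.
The difference is 0.1230 − 0.8630 = -0.7400, so the interval is -0.7400 ± 0.03482 = (-0.775, -0.705).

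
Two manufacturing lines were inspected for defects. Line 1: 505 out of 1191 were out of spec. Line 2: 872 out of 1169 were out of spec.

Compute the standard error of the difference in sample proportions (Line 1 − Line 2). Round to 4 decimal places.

0.0192

p̂₁ = 505/1191 = 0.4240 and p̂₂ = 872/1169 = 0.7459.
SE₁ = √(p̂₁(1−p̂₁)/n₁) = √(0.4240·0.5760/1191) = 0.01432; SE₂ = √(0.7459·0.2541/1169) = 0.01273.
Independent samples: SE of the difference = √(SE₁² + SE₂²) = √(0.0002050624 + 0.0001620529) = 0.01916.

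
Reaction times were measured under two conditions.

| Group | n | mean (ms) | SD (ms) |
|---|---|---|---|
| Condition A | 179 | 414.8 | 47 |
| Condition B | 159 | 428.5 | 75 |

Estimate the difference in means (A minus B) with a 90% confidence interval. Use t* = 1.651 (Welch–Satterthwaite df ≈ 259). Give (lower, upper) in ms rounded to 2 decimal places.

SE₁ = s₁/√n₁ = 47/√179 = 3.5129; SE₂ = 75/√159 = 5.9479.
Independent samples, unequal variances: SE_diff = √(SE₁² + SE₂²) = √(12.34046641 + 35.37751441) = 6.9078.
t* = 1.651, so margin of error = 1.651 × 6.9078 = 11.4048.
Difference in means = 414.8 − 428.5 = -13.7000.
-13.7000 ± 11.4048 → (-25.10, -2.30).

(-25.10, -2.30)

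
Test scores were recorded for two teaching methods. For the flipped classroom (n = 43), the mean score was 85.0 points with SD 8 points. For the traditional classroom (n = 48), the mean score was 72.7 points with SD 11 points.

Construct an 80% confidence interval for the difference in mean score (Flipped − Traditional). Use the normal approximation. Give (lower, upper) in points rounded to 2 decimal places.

(9.73, 14.87)

Per-group SEs: s₁/√n₁ = 8/√43 = 1.2200, s₂/√n₂ = 11/√48 = 1.5877.
Unpooled SE of the difference: √(1.4884 + 2.52079129) = 2.0023.
Margin of error = z* · SE = 1.282 × 2.0023 = 2.5669.
x̄₁ − x̄₂ = 85.0 − 72.7 = 12.3000.
CI: 12.3000 ± 2.5669 = (9.73, 14.87).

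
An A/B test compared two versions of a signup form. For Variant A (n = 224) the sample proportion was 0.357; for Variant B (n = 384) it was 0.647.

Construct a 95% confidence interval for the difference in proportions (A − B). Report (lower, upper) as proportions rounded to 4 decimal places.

The two standard errors are √(0.3570×0.6430/224) = 0.03201 and √(0.6470×0.3530/384) = 0.02439.
Because the samples are independent, SE_diff = √(0.03201² + 0.02439²) = 0.04024.
Using z* = 1.960 for 95%, ME = 1.960 × 0.04024 = 0.07887.
p̂₁ − p̂₂ = -0.2900; interval -0.2900 ± 0.07887 gives (-0.3689, -0.2111).

(-0.3689, -0.2111)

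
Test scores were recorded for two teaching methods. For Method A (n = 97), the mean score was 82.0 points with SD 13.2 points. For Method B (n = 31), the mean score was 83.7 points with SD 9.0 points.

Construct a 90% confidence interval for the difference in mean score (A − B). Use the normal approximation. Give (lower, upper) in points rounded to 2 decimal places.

(-5.15, 1.75)

Standard errors of each mean: 13.2/√97 = 1.3403 and 9.0/√31 = 1.6164.
SE(x̄₁ − x̄₂) = √(1.3403² + 1.6164²) = 2.0998 for independent samples with unequal variances.
With z* = 1.645, the margin is 1.645 × 2.0998 = 3.4542.
x̄₁ − x̄₂ = 82.0 − 83.7 = -1.7000; the interval is -1.7000 ± 3.4542 = (-5.15, 1.75).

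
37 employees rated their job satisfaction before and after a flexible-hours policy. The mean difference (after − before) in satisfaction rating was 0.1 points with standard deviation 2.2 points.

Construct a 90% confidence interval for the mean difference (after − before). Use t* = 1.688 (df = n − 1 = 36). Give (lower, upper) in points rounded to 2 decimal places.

(-0.51, 0.71)

Paired design: SE = s_d/√n = 2.2/√37 = 0.3617.
t* = 1.688; margin of error = 1.688 × 0.3617 = 0.6105.
0.1 ± 0.6105 → (-0.51, 0.71).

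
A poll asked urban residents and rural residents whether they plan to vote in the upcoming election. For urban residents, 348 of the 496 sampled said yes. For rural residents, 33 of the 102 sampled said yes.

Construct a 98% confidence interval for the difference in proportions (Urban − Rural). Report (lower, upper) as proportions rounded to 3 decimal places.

(0.260, 0.496)

First, p̂₁ = 348/496 = 0.7016; p̂₂ = 33/102 = 0.3235.
The two standard errors are √(0.7016×0.2984/496) = 0.02054 and √(0.3235×0.6765/102) = 0.04632.
Because the samples are independent, SE_diff = √(0.02054² + 0.04632²) = 0.05067.
Using z* = 2.326 for 98%, ME = 2.326 × 0.05067 = 0.11786.
p̂₁ − p̂₂ = 0.3781; interval 0.3781 ± 0.11786 gives (0.260, 0.496).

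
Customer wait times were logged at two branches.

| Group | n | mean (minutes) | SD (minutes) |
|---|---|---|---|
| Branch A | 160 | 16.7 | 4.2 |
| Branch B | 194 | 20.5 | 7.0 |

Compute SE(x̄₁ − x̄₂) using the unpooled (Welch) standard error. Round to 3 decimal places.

0.602

Per-group SEs: s₁/√n₁ = 4.2/√160 = 0.3320, s₂/√n₂ = 7.0/√194 = 0.5026.
Unpooled SE of the difference: √(0.110224 + 0.25260676) = 0.6024.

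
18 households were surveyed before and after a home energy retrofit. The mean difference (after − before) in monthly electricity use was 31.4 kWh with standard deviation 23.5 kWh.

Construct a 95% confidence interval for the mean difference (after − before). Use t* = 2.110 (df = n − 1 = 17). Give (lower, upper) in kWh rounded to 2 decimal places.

(19.71, 43.09)

This is a matched-pairs design, so SE = s_d/√n = 23.5/√18 = 5.5390.
Margin = 2.110 × 5.5390 = 11.6873; the interval is 31.4 ± 11.6873 = (19.71, 43.09).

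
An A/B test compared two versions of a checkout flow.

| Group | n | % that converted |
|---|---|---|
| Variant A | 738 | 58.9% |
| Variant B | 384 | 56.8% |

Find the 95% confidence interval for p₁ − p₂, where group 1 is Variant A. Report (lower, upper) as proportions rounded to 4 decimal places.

Each SE is √(p̂(1−p̂)/n): √(0.5890·0.4110/738) = 0.01811 and √(0.5680·0.4320/384) = 0.02528.
SE(p̂₁ − p̂₂) = √(SE₁² + SE₂²) = √(0.0003279721 + 0.0006390784) = 0.03110, since the two samples are independent.
At 95% confidence z* = 1.960; margin = 1.960 × 0.03110 = 0.06096.
The difference is 0.5890 − 0.5680 = 0.0210, so the interval is 0.0210 ± 0.06096 = (-0.0400, 0.0820).

(-0.0400, 0.0820)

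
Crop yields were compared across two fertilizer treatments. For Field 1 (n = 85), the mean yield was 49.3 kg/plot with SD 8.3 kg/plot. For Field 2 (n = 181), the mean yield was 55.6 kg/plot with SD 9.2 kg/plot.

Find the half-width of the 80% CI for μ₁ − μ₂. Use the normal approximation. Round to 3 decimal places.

1.449

Per-group SEs: s₁/√n₁ = 8.3/√85 = 0.9003, s₂/√n₂ = 9.2/√181 = 0.6838.
Unpooled SE of the difference: √(0.81054009 + 0.46758244) = 1.1305.
Margin of error = z* · SE = 1.282 × 1.1305 = 1.4493.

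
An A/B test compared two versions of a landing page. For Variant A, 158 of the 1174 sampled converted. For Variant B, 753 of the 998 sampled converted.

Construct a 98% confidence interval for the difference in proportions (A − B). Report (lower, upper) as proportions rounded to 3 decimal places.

(-0.659, -0.581)

First, p̂₁ = 158/1174 = 0.1346; p̂₂ = 753/998 = 0.7545.
The two standard errors are √(0.1346×0.8654/1174) = 0.00996 and √(0.7545×0.2455/998) = 0.01362.
Because the samples are independent, SE_diff = √(0.00996² + 0.01362²) = 0.01687.
Using z* = 2.326 for 98%, ME = 2.326 × 0.01687 = 0.03924.
p̂₁ − p̂₂ = -0.6199; interval -0.6199 ± 0.03924 gives (-0.659, -0.581).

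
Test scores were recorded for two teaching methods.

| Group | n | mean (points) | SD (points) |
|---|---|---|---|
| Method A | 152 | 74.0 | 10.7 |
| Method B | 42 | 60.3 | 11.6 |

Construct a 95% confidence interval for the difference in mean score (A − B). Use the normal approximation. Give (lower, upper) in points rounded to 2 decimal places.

(9.80, 17.60)

Standard errors of each mean: 10.7/√152 = 0.8679 and 11.6/√42 = 1.7899.
SE(x̄₁ − x̄₂) = √(0.8679² + 1.7899²) = 1.9892 for independent samples with unequal variances.
With z* = 1.960, the margin is 1.960 × 1.9892 = 3.8988.
x̄₁ − x̄₂ = 74.0 − 60.3 = 13.7000; the interval is 13.7000 ± 3.8988 = (9.80, 17.60).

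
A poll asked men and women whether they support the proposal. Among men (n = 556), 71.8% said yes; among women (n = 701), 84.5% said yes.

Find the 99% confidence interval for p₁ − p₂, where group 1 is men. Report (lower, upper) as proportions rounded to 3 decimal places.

(-0.187, -0.067)

SE₁ = √(p̂₁(1−p̂₁)/n₁) = √(0.7180·0.2820/556) = 0.01908; SE₂ = √(0.8450·0.1550/701) = 0.01367.
Independent samples: SE of the difference = √(SE₁² + SE₂²) = √(0.0003640464 + 0.0001868689) = 0.02347.
z* for 99% confidence is 2.576, so the margin of error is 2.576 × 0.02347 = 0.06046.
Point estimate p̂₁ − p̂₂ = 0.7180 − 0.8450 = -0.1270.
-0.1270 ± 0.06046 → (-0.187, -0.067).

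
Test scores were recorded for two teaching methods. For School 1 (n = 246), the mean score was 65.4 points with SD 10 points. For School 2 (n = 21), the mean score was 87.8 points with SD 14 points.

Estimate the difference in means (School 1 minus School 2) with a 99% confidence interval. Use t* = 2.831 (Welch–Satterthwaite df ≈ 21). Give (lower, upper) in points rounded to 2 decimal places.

Per-group SEs: s₁/√n₁ = 10/√246 = 0.6376, s₂/√n₂ = 14/√21 = 3.0551.
Unpooled SE of the difference: √(0.40653376 + 9.33363601) = 3.1209.
Margin of error = t* · SE = 2.831 × 3.1209 = 8.8353.
x̄₁ − x̄₂ = 65.4 − 87.8 = -22.4000.
CI: -22.4000 ± 8.8353 = (-31.24, -13.56).

(-31.24, -13.56)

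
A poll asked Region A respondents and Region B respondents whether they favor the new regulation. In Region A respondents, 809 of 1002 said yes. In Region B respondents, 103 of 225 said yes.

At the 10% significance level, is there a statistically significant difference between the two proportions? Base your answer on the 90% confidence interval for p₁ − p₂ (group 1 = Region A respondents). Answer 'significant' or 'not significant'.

significant

p̂₁ = 809/1002 = 0.8074 and p̂₂ = 103/225 = 0.4578.
SE₁ = √(p̂₁(1−p̂₁)/n₁) = √(0.8074·0.1926/1002) = 0.01246; SE₂ = √(0.4578·0.5422/225) = 0.03321.
Independent samples: SE of the difference = √(SE₁² + SE₂²) = √(0.0001552516 + 0.0011029041) = 0.03547.
z* for 90% confidence is 1.645, so the margin of error is 1.645 × 0.03547 = 0.05835.
Point estimate p̂₁ − p̂₂ = 0.8074 − 0.4578 = 0.3496.
0.3496 ± 0.05835 → (0.29125, 0.40795).
The interval (0.29125, 0.40795) does not contain 0, so the difference is significant.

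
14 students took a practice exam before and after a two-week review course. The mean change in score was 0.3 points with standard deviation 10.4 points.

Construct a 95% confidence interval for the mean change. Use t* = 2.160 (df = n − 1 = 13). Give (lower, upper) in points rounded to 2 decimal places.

Paired design: SE = s_d/√n = 10.4/√14 = 2.7795.
t* = 2.160; margin of error = 2.160 × 2.7795 = 6.0037.
0.3 ± 6.0037 → (-5.70, 6.30).

(-5.70, 6.30)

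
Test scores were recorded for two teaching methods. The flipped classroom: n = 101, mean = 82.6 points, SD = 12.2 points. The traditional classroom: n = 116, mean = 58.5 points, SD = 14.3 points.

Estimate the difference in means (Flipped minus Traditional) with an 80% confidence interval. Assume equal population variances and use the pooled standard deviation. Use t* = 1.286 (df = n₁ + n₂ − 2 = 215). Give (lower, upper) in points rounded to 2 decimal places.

s_p = √[((n₁−1)s₁² + (n₂−1)s₂²)/(n₁+n₂−2)] = √[(100·12.2² + 115·14.3²)/215] = 13.3644.
SE = 13.3644·√(1/101 + 1/116) = 1.8188.
With t* = 1.286, margin = 1.286 × 1.8188 = 2.3390.
x̄₁ − x̄₂ = 82.6 − 58.5 = 24.1000; interval 24.1000 ± 2.3390 = (21.76, 26.44).

(21.76, 26.44)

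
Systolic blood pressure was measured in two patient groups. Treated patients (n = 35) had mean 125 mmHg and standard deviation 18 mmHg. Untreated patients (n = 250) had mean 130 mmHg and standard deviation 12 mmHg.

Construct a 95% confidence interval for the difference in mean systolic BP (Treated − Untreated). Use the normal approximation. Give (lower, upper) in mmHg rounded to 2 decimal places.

(-11.15, 1.15)

Per-group SEs: s₁/√n₁ = 18/√35 = 3.0426, s₂/√n₂ = 12/√250 = 0.7589.
Unpooled SE of the difference: √(9.25741476 + 0.57592921) = 3.1358.
Margin of error = z* · SE = 1.960 × 3.1358 = 6.1462.
x̄₁ − x̄₂ = 125 − 130 = -5.0000.
CI: -5.0000 ± 6.1462 = (-11.15, 1.15).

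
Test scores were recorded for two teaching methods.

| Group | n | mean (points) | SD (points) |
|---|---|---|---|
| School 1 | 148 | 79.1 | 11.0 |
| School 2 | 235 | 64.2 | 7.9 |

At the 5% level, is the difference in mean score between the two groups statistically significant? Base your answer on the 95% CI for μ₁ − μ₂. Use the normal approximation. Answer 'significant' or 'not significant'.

Standard errors of each mean: 11.0/√148 = 0.9042 and 7.9/√235 = 0.5153.
SE(x̄₁ − x̄₂) = √(0.9042² + 0.5153²) = 1.0407 for independent samples with unequal variances.
With z* = 1.960, the margin is 1.960 × 1.0407 = 2.0398.
x̄₁ − x̄₂ = 79.1 − 64.2 = 14.9000; the interval is 14.9000 ± 2.0398 = (12.8602, 16.9398).
The interval (12.8602, 16.9398) does not contain 0, so the difference is significant.

significant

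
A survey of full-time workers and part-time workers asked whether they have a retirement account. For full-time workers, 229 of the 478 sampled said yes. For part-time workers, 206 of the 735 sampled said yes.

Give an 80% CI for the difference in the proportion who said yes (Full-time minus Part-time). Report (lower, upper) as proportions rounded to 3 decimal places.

(0.163, 0.235)

Sample proportions: 229/478 = 0.4791, 206/735 = 0.2803.
Each SE is √(p̂(1−p̂)/n): √(0.4791·0.5209/478) = 0.02285 and √(0.2803·0.7197/735) = 0.01657.
SE(p̂₁ − p̂₂) = √(SE₁² + SE₂²) = √(0.0005221225 + 0.0002745649) = 0.02823, since the two samples are independent.
At 80% confidence z* = 1.282; margin = 1.282 × 0.02823 = 0.03619.
The difference is 0.4791 − 0.2803 = 0.1988, so the interval is 0.1988 ± 0.03619 = (0.163, 0.235).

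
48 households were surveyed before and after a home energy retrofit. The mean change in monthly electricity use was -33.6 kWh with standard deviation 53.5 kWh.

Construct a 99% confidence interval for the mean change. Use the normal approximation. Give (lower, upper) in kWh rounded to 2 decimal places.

(-53.49, -13.71)

This is a matched-pairs design, so SE = s_d/√n = 53.5/√48 = 7.7221.
Margin = 2.576 × 7.7221 = 19.8921; the interval is -33.6 ± 19.8921 = (-53.49, -13.71).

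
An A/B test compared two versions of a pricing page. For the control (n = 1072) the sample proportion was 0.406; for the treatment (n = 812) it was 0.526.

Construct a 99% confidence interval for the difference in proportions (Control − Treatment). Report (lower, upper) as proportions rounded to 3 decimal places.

(-0.179, -0.061)

The two standard errors are √(0.4060×0.5940/1072) = 0.01500 and √(0.5260×0.4740/812) = 0.01752.
Because the samples are independent, SE_diff = √(0.01500² + 0.01752²) = 0.02306.
Using z* = 2.576 for 99%, ME = 2.576 × 0.02306 = 0.05940.
p̂₁ − p̂₂ = -0.1200; interval -0.1200 ± 0.05940 gives (-0.179, -0.061).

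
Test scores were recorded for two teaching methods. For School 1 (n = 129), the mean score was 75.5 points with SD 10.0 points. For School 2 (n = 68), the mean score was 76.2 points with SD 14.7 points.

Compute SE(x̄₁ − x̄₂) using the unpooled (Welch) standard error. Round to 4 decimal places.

Standard errors of each mean: 10.0/√129 = 0.8805 and 14.7/√68 = 1.7826.
SE(x̄₁ − x̄₂) = √(0.8805² + 1.7826²) = 1.9882 for independent samples with unequal variances.

1.9882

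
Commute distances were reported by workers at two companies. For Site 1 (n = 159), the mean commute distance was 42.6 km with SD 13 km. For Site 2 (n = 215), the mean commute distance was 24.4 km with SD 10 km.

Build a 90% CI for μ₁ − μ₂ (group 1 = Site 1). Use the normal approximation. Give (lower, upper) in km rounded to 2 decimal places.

Per-group SEs: s₁/√n₁ = 13/√159 = 1.0310, s₂/√n₂ = 10/√215 = 0.6820.
Unpooled SE of the difference: √(1.062961 + 0.465124) = 1.2362.
Margin of error = z* · SE = 1.645 × 1.2362 = 2.0335.
x̄₁ − x̄₂ = 42.6 − 24.4 = 18.2000.
CI: 18.2000 ± 2.0335 = (16.17, 20.23).

(16.17, 20.23)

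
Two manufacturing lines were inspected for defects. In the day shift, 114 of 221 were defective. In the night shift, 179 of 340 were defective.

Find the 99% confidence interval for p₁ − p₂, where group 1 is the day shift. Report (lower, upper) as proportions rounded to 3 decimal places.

Sample proportions: 114/221 = 0.5158, 179/340 = 0.5265.
Each SE is √(p̂(1−p̂)/n): √(0.5158·0.4842/221) = 0.03362 and √(0.5265·0.4735/340) = 0.02708.
SE(p̂₁ − p̂₂) = √(SE₁² + SE₂²) = √(0.0011303044 + 0.0007333264) = 0.04317, since the two samples are independent.
At 99% confidence z* = 2.576; margin = 2.576 × 0.04317 = 0.11121.
The difference is 0.5158 − 0.5265 = -0.0107, so the interval is -0.0107 ± 0.11121 = (-0.122, 0.101).

(-0.122, 0.101)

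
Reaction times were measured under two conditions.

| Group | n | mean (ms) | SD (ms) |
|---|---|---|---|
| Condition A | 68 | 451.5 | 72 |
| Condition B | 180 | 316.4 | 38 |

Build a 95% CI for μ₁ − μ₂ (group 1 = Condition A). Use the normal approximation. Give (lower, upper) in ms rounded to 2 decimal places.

Per-group SEs: s₁/√n₁ = 72/√68 = 8.7313, s₂/√n₂ = 38/√180 = 2.8324.
Unpooled SE of the difference: √(76.23559969 + 8.02248976) = 9.1792.
Margin of error = z* · SE = 1.960 × 9.1792 = 17.9912.
x̄₁ − x̄₂ = 451.5 − 316.4 = 135.1000.
CI: 135.1000 ± 17.9912 = (117.11, 153.09).

(117.11, 153.09)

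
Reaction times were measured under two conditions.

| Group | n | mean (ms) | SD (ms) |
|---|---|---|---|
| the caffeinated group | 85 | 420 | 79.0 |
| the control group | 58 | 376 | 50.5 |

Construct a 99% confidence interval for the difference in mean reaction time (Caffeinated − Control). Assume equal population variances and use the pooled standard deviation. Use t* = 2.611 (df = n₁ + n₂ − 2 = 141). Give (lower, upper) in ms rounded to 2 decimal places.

(13.36, 74.64)

s_p = √[((n₁−1)s₁² + (n₂−1)s₂²)/(n₁+n₂−2)] = √[(84·79.0² + 57·50.5²)/141] = 68.9130.
SE = 68.9130·√(1/85 + 1/58) = 11.7367.
With t* = 2.611, margin = 2.611 × 11.7367 = 30.6445.
x̄₁ − x̄₂ = 420 − 376 = 44.0000; interval 44.0000 ± 30.6445 = (13.36, 74.64).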